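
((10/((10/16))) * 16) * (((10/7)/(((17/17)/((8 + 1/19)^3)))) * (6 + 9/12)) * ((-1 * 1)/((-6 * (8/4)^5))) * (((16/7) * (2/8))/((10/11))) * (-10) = -14183044920/336091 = -42200.01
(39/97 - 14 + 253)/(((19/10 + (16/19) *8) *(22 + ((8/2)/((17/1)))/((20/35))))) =75007060/60646437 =1.24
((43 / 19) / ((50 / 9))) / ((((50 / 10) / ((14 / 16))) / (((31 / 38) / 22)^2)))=2603349 / 26558048000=0.00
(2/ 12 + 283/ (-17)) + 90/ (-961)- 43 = -5839567/ 98022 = -59.57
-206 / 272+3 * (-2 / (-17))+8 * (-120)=-130615 / 136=-960.40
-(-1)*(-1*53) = -53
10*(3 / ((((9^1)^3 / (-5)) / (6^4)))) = -800 / 3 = -266.67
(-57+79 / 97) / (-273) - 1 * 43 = -1133233 / 26481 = -42.79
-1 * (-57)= 57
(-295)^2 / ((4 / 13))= 1131325 / 4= 282831.25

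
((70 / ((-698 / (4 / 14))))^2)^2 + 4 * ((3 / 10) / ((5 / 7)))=623090561242 / 370887090025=1.68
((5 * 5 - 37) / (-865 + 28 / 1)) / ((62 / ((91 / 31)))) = 182 / 268119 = 0.00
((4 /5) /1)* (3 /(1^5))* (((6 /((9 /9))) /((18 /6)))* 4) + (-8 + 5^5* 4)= 62556 /5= 12511.20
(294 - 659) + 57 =-308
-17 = -17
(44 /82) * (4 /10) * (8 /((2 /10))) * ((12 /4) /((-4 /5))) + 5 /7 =-9035 /287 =-31.48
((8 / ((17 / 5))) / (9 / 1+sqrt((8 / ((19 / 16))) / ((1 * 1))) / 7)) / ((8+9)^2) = 0.00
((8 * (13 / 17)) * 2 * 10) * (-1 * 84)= -174720 / 17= -10277.65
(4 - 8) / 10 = -2 / 5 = -0.40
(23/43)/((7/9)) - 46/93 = 5405/27993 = 0.19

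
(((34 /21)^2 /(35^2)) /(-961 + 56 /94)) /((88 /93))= -421073 /178824919350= -0.00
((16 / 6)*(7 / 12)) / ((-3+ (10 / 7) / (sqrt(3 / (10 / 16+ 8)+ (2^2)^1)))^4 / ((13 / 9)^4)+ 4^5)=1704898062589176*sqrt(23) / 323002218085892603521+ 8628385666236016681 / 5814039925546066863378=0.00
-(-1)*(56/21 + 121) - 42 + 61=428/3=142.67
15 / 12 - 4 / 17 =1.01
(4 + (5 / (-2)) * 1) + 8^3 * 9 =9219 / 2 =4609.50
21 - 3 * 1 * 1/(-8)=171/8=21.38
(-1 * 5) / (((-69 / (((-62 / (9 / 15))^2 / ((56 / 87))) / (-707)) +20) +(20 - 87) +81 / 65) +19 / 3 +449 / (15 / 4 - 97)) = 50676292875 / 418533351853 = 0.12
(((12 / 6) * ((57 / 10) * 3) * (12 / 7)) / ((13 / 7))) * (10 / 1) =315.69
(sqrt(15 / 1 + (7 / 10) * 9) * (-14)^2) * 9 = 882 * sqrt(2130) / 5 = 8141.20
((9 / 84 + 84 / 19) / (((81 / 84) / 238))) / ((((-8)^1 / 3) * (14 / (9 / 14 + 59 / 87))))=-21964459 / 555408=-39.55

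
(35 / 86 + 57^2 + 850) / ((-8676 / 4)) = -352549 / 186534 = -1.89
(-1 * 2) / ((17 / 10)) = -20 / 17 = -1.18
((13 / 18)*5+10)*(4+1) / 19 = 3.58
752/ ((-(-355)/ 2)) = 1504/ 355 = 4.24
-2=-2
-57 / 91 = -0.63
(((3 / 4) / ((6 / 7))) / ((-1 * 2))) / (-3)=7 / 48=0.15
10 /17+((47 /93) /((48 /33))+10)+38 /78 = 3756385 /328848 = 11.42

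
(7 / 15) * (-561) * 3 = -3927 / 5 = -785.40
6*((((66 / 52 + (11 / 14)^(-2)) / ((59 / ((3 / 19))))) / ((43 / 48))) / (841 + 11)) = 327204 / 5383455649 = 0.00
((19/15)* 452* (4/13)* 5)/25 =34352/975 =35.23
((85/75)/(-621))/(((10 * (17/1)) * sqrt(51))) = -sqrt(51)/4750650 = -0.00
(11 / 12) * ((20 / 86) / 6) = 55 / 1548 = 0.04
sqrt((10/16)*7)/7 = sqrt(70)/28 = 0.30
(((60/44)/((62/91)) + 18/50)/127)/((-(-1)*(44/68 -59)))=-684471/2148027200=-0.00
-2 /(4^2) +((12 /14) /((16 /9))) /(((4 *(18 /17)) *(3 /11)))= 131 /448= 0.29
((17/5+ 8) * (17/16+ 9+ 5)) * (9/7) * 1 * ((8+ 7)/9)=41211/112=367.96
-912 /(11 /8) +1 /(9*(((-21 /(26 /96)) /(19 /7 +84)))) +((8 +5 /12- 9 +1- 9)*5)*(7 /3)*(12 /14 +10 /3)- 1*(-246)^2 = -61599.03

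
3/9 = 1/3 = 0.33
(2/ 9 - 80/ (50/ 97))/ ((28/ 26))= -45331/ 315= -143.91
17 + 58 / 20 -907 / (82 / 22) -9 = -95301 / 410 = -232.44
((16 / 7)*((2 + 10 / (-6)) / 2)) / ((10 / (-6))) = -8 / 35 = -0.23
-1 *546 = -546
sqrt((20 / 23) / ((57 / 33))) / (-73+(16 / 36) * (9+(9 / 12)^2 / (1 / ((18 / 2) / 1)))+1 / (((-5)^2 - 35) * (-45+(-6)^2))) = -360 * sqrt(24035) / 5249681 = -0.01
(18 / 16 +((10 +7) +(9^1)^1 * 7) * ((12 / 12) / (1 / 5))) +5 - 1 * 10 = 3169 / 8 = 396.12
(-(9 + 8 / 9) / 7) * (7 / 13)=-89 / 117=-0.76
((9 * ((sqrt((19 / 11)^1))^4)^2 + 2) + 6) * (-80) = -103201360 / 14641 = -7048.79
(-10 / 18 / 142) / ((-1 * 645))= 1 / 164862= 0.00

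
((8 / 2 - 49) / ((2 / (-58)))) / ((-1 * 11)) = -1305 / 11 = -118.64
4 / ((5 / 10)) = 8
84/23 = 3.65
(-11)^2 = 121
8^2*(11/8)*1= 88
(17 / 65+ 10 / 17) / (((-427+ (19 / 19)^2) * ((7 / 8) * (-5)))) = 1252 / 2745925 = 0.00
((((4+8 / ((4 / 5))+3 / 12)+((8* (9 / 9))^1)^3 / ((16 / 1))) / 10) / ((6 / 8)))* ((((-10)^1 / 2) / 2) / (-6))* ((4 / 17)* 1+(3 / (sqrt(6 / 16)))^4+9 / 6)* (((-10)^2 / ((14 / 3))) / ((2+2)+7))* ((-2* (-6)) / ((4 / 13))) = 112780.31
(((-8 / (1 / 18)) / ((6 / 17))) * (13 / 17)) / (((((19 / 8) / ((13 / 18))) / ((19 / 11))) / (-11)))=5408 / 3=1802.67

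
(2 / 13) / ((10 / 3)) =3 / 65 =0.05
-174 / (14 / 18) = -1566 / 7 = -223.71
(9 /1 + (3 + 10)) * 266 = 5852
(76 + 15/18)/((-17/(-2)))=461/51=9.04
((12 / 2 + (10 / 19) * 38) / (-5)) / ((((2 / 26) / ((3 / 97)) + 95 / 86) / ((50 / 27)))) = -290680 / 108423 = -2.68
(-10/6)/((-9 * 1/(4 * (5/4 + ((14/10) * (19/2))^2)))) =5938/45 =131.96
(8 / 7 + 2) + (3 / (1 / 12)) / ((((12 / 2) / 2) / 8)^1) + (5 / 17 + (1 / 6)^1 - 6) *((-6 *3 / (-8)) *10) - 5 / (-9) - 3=-119669 / 4284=-27.93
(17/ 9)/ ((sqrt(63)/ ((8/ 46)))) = 68 * sqrt(7)/ 4347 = 0.04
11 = 11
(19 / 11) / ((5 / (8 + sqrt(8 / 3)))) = 38 * sqrt(6) / 165 + 152 / 55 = 3.33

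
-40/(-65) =8/13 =0.62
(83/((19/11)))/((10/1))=913/190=4.81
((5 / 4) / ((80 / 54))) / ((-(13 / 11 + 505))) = -99 / 59392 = -0.00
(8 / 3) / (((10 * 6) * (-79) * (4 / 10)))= -1 / 711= -0.00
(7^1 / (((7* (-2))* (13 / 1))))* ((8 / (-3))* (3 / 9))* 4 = 16 / 117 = 0.14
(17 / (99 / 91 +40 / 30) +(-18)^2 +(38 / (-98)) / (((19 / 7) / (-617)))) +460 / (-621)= 52273204 / 124929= 418.42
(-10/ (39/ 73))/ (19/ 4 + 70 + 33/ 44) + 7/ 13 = 1711/ 5889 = 0.29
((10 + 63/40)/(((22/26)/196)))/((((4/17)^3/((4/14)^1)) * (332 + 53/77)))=1448996003/8197440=176.76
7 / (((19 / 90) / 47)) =29610 / 19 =1558.42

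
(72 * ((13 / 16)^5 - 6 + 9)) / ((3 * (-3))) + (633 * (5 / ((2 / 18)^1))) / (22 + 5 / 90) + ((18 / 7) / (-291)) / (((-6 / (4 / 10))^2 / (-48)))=1117097374699113 / 883304038400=1264.68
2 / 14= 0.14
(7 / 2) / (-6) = -7 / 12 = -0.58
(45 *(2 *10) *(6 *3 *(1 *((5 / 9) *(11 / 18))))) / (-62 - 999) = -5500 / 1061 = -5.18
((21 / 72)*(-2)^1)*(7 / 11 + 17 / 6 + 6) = -4375 / 792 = -5.52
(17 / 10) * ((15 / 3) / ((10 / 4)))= 17 / 5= 3.40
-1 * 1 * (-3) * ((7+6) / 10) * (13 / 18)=169 / 60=2.82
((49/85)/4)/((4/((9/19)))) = 0.02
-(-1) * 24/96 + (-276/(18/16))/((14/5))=-7339/84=-87.37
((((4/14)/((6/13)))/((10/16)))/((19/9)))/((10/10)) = 312/665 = 0.47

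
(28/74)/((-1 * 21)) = -2/111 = -0.02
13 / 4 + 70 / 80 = 33 / 8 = 4.12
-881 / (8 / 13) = -11453 / 8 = -1431.62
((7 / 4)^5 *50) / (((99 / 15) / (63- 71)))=-2100875 / 2112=-994.73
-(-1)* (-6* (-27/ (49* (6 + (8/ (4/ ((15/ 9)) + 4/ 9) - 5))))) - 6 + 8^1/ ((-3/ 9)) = -87078/ 2989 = -29.13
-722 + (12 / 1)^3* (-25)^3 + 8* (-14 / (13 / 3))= -351009722 / 13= -27000747.85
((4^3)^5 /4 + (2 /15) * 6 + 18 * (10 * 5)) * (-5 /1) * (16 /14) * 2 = -21474908544 /7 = -3067844077.71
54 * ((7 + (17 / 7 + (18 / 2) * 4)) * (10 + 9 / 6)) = 197478 / 7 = 28211.14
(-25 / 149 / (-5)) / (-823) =-5 / 122627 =-0.00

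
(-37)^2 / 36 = 1369 / 36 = 38.03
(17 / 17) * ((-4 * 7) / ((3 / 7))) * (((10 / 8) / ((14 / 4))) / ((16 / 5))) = -7.29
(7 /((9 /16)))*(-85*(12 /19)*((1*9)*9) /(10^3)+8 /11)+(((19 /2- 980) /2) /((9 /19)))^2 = 789556855489 /752400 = 1049384.44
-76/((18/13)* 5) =-494/45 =-10.98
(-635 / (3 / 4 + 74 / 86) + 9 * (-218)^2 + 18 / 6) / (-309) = -118368943 / 85593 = -1382.93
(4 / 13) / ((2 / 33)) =66 / 13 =5.08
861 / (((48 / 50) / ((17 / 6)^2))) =2073575 / 288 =7199.91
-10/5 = -2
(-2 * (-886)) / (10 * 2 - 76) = -443 / 14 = -31.64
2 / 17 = 0.12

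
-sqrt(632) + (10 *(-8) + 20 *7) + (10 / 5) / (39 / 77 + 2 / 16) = 24572 / 389 - 2 *sqrt(158) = 38.03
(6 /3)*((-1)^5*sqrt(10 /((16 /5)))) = -5*sqrt(2) /2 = -3.54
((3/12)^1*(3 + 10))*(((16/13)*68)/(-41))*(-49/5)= 13328/205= 65.01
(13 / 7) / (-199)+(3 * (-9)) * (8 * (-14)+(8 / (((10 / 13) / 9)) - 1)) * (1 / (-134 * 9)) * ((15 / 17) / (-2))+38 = 242324165 / 6346508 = 38.18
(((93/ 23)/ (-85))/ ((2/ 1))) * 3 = -279/ 3910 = -0.07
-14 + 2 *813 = 1612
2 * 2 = 4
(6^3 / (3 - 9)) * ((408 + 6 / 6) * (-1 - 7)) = 117792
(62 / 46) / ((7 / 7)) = 31 / 23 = 1.35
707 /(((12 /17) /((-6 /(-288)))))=12019 /576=20.87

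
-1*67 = -67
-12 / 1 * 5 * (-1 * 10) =600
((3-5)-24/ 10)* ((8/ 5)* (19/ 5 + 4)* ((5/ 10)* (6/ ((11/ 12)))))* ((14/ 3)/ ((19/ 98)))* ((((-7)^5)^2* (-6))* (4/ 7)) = 9949781621864448/ 2375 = 4189381735521.87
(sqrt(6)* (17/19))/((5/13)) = 5.70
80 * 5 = 400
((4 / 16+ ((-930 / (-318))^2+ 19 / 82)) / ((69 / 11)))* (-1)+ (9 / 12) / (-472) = -1.44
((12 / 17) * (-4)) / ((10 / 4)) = -1.13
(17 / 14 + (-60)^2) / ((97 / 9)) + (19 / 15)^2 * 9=11834063 / 33950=348.57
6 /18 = 0.33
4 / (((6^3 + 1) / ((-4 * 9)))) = -144 / 217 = -0.66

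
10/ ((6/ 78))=130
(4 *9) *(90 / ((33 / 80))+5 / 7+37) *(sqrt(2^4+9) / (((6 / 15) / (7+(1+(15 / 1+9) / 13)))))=1134950400 / 1001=1133816.58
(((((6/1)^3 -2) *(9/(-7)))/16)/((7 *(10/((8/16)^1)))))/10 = -963/78400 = -0.01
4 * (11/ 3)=44/ 3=14.67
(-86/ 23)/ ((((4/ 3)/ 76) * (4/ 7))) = -17157/ 46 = -372.98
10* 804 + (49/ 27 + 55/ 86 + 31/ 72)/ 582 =43461179435/ 5405616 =8040.00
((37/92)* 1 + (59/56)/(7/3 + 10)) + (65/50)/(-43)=4686191/10246040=0.46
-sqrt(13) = -3.61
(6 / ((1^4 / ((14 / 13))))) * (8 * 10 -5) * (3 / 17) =85.52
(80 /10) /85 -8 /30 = -44 /255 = -0.17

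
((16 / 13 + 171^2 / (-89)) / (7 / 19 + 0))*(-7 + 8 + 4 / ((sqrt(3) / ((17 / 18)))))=-244646014*sqrt(3) / 218673 -7195471 / 8099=-2826.22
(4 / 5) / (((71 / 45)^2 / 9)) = 14580 / 5041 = 2.89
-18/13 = -1.38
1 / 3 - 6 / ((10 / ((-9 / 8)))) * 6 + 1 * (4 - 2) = 383 / 60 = 6.38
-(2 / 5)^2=-4 / 25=-0.16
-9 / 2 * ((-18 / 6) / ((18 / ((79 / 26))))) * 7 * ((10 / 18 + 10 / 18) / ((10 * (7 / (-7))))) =-553 / 312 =-1.77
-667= -667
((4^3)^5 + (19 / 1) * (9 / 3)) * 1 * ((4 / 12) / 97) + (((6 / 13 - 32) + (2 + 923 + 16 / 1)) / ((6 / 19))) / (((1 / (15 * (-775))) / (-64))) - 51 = 8119759959520 / 3783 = 2146381168.26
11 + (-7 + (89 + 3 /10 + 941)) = 10343 /10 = 1034.30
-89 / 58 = -1.53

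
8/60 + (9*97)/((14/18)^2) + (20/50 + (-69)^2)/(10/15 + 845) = 2701730728/1864695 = 1448.89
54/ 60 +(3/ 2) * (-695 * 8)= -83391/ 10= -8339.10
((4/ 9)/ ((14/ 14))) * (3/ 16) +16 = 193/ 12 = 16.08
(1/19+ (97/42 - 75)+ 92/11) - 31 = -836317/8778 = -95.27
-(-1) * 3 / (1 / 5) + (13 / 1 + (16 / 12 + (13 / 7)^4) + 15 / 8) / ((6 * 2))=11991773 / 691488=17.34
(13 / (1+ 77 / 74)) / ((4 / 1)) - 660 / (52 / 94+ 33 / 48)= -530.37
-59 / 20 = -2.95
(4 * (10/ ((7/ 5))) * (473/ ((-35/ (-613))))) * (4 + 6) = 115979600/ 49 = 2366930.61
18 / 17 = 1.06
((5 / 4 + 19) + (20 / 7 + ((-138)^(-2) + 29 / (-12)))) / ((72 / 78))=35856769 / 1599696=22.41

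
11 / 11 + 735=736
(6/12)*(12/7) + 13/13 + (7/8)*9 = 545/56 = 9.73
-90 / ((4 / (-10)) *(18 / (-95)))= -2375 / 2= -1187.50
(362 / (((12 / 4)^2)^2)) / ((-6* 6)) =-181 / 1458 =-0.12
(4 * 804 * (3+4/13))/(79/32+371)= 4425216/155363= 28.48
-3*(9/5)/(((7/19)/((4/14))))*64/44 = -16416/2695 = -6.09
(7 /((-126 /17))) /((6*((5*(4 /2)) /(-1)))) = 17 /1080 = 0.02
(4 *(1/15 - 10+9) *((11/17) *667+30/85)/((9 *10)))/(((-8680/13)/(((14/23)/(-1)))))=-668213/40908375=-0.02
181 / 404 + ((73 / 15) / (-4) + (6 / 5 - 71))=-213823 / 3030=-70.57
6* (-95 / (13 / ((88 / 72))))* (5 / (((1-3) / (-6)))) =-10450 / 13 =-803.85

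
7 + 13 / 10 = 83 / 10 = 8.30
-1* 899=-899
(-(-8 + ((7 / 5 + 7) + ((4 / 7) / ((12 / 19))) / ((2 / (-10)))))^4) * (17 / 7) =-702.34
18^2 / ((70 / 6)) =972 / 35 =27.77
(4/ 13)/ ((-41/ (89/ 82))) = -178/ 21853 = -0.01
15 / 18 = 5 / 6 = 0.83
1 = 1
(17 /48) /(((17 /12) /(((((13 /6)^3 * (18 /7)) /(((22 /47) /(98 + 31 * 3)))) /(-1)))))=-19722469 /7392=-2668.08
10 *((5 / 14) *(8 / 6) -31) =-6410 / 21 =-305.24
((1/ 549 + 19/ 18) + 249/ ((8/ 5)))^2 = 5846284521/ 238144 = 24549.37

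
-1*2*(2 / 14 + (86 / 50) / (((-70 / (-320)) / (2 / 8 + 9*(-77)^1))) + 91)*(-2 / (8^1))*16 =-7498192 / 175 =-42846.81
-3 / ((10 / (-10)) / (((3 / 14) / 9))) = 1 / 14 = 0.07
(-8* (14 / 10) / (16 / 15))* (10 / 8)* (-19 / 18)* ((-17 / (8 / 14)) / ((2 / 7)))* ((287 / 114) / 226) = -8367485 / 520704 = -16.07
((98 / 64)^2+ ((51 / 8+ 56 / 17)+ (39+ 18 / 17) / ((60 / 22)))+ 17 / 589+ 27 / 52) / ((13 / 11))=23.06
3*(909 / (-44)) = -2727 / 44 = -61.98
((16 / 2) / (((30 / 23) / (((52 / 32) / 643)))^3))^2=714540961348201 / 211034429104980262588416000000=0.00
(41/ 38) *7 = 287/ 38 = 7.55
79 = 79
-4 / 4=-1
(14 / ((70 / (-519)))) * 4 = -2076 / 5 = -415.20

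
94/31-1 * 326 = -10012/31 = -322.97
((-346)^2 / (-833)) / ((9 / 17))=-271.46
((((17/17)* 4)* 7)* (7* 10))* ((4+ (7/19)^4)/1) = 1026422600/130321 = 7876.11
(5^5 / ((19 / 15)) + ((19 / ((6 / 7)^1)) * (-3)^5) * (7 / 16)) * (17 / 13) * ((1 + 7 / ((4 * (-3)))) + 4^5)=246344603 / 1664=148043.63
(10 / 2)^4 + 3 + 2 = 630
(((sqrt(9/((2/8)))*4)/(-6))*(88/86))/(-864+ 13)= 176/36593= 0.00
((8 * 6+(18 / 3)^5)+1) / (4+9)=7825 / 13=601.92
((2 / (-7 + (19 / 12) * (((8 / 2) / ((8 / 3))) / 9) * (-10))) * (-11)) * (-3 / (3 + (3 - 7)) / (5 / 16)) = 38016 / 1735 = 21.91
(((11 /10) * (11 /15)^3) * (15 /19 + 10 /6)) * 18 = 409948 /21375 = 19.18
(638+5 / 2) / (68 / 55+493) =23485 / 18122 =1.30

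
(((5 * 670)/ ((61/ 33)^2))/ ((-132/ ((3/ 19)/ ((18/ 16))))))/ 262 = -36850/ 9261569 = -0.00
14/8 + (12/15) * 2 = 67/20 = 3.35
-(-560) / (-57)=-560 / 57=-9.82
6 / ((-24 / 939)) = -939 / 4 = -234.75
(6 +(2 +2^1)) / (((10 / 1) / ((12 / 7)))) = 12 / 7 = 1.71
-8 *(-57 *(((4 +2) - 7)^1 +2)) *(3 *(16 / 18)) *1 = 1216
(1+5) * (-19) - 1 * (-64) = -50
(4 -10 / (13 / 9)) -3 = -77 / 13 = -5.92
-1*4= -4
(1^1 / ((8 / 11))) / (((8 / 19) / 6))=627 / 32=19.59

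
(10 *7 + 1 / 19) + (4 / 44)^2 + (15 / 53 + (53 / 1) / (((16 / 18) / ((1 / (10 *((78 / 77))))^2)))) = 4673591091739 / 65894857600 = 70.92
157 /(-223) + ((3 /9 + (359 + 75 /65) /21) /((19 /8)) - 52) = -17482593 /385567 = -45.34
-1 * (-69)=69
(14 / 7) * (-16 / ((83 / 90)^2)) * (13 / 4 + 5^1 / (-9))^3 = -736.01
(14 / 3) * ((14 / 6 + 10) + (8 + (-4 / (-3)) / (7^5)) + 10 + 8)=3865618 / 21609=178.89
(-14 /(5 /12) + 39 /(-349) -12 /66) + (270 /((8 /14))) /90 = -2199253 /76780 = -28.64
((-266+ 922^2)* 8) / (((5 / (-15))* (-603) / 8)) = 270588.82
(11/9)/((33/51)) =17/9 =1.89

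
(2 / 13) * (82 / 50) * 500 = 1640 / 13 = 126.15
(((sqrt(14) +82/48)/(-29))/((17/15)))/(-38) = 205/149872 +15 *sqrt(14)/18734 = 0.00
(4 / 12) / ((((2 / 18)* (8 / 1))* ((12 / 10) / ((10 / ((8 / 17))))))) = 425 / 64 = 6.64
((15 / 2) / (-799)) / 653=-15 / 1043494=-0.00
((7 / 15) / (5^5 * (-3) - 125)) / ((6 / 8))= -7 / 106875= -0.00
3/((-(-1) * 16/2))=3/8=0.38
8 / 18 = 4 / 9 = 0.44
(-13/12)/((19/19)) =-1.08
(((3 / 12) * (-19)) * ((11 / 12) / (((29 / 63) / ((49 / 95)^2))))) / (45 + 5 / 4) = -554631 / 10193500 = -0.05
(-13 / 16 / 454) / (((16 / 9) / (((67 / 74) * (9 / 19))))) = -0.00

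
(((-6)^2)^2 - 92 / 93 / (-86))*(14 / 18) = 36279250 / 35991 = 1008.01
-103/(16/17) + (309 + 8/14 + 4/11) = 247013/1232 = 200.50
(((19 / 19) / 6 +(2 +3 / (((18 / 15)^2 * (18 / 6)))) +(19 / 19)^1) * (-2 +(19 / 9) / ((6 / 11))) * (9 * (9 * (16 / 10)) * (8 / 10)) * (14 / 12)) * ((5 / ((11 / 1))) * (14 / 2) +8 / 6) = 29285354 / 7425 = 3944.16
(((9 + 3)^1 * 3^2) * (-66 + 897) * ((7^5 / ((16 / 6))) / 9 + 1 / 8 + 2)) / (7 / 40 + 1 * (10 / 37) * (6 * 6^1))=93299926680 / 14659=6364685.63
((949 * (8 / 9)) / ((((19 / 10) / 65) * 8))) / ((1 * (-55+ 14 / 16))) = -4934800 / 74043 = -66.65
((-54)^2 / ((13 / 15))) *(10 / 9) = 48600 / 13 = 3738.46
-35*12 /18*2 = -140 /3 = -46.67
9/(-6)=-3/2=-1.50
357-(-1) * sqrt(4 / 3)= 2 * sqrt(3) / 3+357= 358.15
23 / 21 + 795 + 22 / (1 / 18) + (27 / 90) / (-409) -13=101272427 / 85890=1179.09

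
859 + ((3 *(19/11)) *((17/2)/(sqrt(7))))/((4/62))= 30039 *sqrt(7)/308 + 859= 1117.04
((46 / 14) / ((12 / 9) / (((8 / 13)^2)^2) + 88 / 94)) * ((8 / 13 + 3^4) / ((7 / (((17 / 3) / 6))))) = 9982974464 / 2823569385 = 3.54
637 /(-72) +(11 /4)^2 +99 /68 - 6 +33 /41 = -504245 /100368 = -5.02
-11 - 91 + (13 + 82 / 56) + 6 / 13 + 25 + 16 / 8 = -21867 / 364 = -60.07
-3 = -3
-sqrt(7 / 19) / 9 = -sqrt(133) / 171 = -0.07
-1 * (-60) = 60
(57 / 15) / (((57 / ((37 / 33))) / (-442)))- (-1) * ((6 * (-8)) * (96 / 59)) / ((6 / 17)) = -7427606 / 29205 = -254.33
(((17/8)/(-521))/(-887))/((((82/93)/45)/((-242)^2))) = 1041633945/75788828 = 13.74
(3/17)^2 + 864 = 249705/289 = 864.03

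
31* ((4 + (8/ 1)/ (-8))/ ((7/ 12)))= 1116/ 7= 159.43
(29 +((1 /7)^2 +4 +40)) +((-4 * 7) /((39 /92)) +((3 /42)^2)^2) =10441351 /1498224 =6.97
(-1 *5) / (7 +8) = -1 / 3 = -0.33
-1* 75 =-75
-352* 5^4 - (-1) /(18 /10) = -1979995 /9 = -219999.44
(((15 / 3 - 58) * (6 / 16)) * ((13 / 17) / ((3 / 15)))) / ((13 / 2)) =-795 / 68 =-11.69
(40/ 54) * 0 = 0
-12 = -12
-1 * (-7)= 7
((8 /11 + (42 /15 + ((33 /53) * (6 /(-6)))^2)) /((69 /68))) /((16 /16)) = 41129188 /10660155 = 3.86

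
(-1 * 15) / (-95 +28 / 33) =495 / 3107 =0.16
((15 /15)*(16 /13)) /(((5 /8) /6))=768 /65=11.82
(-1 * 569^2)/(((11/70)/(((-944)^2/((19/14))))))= -1352845841368.80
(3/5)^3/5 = 27/625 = 0.04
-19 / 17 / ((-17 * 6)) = 19 / 1734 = 0.01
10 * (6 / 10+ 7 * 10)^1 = 706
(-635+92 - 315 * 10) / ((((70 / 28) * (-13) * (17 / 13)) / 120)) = 177264 / 17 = 10427.29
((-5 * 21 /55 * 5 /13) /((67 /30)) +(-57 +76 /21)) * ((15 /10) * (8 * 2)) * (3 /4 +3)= -324193530 /67067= -4833.88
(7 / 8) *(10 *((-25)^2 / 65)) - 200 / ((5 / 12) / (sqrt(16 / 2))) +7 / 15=-1273.04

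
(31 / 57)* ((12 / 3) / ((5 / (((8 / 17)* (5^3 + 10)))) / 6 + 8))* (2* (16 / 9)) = 6144 / 6365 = 0.97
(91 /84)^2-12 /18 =73 /144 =0.51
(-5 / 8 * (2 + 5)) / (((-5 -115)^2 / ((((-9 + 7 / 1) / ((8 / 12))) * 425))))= 595 / 1536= 0.39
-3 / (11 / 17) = -51 / 11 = -4.64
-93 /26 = -3.58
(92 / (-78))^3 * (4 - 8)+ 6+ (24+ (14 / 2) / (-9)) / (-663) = 1403785 / 112047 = 12.53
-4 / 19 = -0.21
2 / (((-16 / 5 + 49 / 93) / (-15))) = 13950 / 1243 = 11.22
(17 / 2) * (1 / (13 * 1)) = 17 / 26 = 0.65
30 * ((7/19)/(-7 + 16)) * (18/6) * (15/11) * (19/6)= 175/11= 15.91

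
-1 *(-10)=10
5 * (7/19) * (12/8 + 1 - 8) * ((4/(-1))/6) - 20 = -755/57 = -13.25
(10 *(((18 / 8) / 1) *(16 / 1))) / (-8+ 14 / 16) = -960 / 19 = -50.53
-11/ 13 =-0.85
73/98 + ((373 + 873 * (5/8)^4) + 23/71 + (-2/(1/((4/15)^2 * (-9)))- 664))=-55376125337/356249600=-155.44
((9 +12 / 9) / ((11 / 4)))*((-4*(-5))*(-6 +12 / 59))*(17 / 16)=-300390 / 649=-462.85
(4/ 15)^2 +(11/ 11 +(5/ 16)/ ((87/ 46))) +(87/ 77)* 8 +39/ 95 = 816061751/ 76368600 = 10.69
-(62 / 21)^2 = -3844 / 441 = -8.72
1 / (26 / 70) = 35 / 13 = 2.69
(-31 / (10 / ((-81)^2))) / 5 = -203391 / 50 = -4067.82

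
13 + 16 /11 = 159 /11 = 14.45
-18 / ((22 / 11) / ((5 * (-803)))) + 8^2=36199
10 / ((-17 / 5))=-2.94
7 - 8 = -1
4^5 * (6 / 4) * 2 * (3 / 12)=768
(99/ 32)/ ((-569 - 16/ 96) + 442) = -297/ 12208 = -0.02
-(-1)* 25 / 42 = 0.60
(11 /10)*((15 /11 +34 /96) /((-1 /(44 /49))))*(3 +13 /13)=-9977 /1470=-6.79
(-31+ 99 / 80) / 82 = -2381 / 6560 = -0.36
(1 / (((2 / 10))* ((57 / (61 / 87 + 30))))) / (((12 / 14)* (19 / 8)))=373940 / 282663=1.32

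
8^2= 64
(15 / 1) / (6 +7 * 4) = 15 / 34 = 0.44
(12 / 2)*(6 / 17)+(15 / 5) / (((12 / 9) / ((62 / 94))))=11511 / 3196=3.60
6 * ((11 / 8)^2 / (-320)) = -363 / 10240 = -0.04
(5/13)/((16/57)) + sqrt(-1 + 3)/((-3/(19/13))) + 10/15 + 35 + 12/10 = 119299/3120 -19*sqrt(2)/39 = 37.55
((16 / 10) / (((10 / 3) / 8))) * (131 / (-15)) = -4192 / 125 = -33.54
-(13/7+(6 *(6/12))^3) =-202/7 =-28.86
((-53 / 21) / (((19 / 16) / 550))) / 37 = -31.59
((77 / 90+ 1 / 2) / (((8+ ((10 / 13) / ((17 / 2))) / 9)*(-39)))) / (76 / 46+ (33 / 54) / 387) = -27691011 / 10553396630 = -0.00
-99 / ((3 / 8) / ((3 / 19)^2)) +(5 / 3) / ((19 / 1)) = -7033 / 1083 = -6.49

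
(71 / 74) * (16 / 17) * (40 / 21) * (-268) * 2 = -12177920 / 13209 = -921.94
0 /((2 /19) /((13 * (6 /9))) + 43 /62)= 0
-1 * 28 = -28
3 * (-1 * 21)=-63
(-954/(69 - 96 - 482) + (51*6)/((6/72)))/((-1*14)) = -935001/3563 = -262.42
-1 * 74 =-74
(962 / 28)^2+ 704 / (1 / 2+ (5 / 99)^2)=4983899579 / 1930796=2581.27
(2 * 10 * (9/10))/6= 3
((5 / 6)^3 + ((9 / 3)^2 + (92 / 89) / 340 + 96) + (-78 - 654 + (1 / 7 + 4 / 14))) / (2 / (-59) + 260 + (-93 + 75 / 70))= -422454472051 / 113401558980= -3.73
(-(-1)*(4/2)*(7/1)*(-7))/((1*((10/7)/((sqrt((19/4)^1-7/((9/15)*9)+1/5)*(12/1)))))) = -686*sqrt(29595)/75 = -1573.52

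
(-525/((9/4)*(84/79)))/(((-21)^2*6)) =-1975/23814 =-0.08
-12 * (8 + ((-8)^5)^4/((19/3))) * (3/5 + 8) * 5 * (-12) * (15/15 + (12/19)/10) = 432616731365451165420672/361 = 1198384297411222064877.21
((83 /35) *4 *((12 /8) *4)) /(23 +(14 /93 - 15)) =92628 /13265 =6.98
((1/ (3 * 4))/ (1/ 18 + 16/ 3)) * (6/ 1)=9/ 97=0.09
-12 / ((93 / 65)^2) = -16900 / 2883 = -5.86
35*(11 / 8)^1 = 385 / 8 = 48.12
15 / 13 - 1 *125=-1610 / 13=-123.85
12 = 12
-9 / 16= -0.56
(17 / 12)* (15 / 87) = 85 / 348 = 0.24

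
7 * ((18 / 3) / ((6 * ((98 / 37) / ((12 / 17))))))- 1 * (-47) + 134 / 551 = 3220011 / 65569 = 49.11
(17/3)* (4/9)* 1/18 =34/243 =0.14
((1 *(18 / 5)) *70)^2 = 63504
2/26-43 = -42.92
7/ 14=1/ 2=0.50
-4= -4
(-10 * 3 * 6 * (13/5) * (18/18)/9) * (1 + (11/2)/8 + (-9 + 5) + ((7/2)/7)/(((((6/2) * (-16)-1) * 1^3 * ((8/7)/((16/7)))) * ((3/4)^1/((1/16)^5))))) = 1158463501/9633792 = 120.25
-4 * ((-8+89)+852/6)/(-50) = 446/25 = 17.84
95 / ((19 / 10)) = 50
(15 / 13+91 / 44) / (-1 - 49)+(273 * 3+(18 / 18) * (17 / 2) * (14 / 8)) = 11923491 / 14300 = 833.81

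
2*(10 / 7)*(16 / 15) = 64 / 21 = 3.05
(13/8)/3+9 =229/24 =9.54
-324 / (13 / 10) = -3240 / 13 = -249.23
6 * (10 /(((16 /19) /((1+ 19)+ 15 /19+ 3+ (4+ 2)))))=4245 /2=2122.50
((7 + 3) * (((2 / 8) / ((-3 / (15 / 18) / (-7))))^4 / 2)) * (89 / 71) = 667778125 / 1908043776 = 0.35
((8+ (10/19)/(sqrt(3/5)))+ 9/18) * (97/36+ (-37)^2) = 12995 * sqrt(15)/54+ 839477/72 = 12591.43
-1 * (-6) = 6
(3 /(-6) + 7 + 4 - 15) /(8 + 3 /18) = -27 /49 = -0.55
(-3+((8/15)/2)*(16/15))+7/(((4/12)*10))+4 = 3.38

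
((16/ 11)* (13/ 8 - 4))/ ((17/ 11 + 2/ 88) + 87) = -152/ 3897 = -0.04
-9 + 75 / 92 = -753 / 92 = -8.18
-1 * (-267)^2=-71289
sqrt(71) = 8.43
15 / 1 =15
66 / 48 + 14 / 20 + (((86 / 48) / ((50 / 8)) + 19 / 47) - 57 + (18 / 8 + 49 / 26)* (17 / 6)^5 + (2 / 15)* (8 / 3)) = 333092955857 / 475113600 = 701.08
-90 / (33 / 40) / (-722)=600 / 3971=0.15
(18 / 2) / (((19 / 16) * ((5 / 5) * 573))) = 48 / 3629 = 0.01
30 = 30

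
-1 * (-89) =89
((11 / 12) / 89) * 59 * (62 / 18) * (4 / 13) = 20119 / 31239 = 0.64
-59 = -59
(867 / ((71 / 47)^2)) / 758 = 0.50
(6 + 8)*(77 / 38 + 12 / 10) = 4291 / 95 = 45.17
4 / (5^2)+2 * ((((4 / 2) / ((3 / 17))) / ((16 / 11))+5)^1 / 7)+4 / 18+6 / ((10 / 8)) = 55673 / 6300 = 8.84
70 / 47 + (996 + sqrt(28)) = 2 * sqrt(7) + 46882 / 47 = 1002.78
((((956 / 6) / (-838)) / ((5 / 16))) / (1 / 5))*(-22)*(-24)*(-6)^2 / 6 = -4038144 / 419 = -9637.58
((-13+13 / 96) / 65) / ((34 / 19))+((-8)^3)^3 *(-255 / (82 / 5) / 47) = 279280247726753 / 6289728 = 44402595.43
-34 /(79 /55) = -1870 /79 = -23.67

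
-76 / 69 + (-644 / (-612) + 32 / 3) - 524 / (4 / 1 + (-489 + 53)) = 499577 / 42228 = 11.83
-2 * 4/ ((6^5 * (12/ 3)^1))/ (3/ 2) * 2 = -1/ 2916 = -0.00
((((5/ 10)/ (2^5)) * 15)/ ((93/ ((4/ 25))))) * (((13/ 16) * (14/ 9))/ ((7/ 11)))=143/ 178560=0.00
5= 5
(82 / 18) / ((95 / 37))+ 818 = 700907 / 855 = 819.77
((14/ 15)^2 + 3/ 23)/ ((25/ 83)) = 3.33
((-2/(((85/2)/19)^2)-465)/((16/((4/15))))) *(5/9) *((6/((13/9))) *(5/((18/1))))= -3362513/676260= -4.97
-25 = -25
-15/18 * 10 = -25/3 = -8.33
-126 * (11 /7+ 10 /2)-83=-911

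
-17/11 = -1.55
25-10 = 15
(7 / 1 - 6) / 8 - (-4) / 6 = 19 / 24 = 0.79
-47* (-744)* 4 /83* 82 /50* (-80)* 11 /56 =-43430.14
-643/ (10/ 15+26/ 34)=-449.22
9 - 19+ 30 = 20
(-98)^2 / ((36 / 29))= 69629 / 9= 7736.56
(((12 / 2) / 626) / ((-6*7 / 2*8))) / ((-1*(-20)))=-1 / 350560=-0.00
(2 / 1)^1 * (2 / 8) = 0.50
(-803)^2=644809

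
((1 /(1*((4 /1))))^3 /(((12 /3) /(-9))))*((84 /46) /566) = -189 /1666304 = -0.00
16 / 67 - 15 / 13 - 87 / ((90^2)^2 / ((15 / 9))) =-10458259259 / 11429262000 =-0.92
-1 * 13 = -13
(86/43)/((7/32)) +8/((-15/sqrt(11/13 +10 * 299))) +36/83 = 5564/581 -8 * sqrt(505453)/195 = -19.59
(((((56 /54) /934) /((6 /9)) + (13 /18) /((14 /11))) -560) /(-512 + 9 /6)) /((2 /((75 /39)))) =1645901575 /1562019732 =1.05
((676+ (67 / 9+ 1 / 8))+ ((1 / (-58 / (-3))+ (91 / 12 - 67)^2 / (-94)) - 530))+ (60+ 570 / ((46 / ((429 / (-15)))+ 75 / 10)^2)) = 4767316418739 / 24767127520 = 192.49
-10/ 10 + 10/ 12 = -1/ 6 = -0.17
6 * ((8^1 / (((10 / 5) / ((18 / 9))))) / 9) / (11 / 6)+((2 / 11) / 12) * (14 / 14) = 193 / 66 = 2.92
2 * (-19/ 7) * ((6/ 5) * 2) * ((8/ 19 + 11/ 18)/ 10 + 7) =-48586/ 525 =-92.54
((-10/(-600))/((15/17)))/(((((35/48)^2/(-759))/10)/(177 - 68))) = -180022656/6125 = -29391.45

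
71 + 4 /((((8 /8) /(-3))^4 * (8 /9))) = 871 /2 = 435.50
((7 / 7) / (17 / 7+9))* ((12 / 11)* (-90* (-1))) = 189 / 22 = 8.59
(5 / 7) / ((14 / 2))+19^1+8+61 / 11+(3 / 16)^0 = 33.65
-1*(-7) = 7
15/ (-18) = -5/ 6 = -0.83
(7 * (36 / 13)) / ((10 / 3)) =378 / 65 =5.82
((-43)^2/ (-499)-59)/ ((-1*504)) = 745/ 5988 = 0.12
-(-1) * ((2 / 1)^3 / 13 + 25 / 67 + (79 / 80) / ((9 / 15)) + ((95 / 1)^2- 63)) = 374793433 / 41808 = 8964.63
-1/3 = -0.33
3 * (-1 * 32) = -96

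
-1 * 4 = -4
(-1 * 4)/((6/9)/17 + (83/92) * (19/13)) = -243984/82819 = -2.95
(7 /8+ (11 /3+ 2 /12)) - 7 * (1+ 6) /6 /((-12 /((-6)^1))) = 5 /8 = 0.62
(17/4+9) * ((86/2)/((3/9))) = 6837/4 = 1709.25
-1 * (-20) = 20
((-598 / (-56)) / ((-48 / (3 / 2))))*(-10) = 1495 / 448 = 3.34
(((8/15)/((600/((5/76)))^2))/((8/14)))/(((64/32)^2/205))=287/499046400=0.00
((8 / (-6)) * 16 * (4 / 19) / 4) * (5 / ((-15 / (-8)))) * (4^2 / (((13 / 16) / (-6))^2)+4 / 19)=-1434798080 / 549081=-2613.09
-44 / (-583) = 4 / 53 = 0.08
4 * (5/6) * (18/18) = 10/3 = 3.33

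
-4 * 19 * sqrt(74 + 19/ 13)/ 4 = -57 * sqrt(1417)/ 13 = -165.05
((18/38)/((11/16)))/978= 24/34067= 0.00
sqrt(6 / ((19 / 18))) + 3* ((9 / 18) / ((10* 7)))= 3 / 140 + 6* sqrt(57) / 19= 2.41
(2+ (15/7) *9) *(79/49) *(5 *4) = 235420/343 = 686.36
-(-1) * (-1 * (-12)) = 12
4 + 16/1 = 20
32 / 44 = 8 / 11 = 0.73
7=7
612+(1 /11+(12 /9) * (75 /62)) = 209273 /341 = 613.70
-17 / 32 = -0.53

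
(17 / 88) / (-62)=-0.00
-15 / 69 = -0.22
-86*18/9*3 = -516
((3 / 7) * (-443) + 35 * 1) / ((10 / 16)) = -8672 / 35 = -247.77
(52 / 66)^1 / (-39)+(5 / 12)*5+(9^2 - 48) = 35.06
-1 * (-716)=716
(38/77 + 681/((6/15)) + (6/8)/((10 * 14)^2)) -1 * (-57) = 1517818433/862400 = 1759.99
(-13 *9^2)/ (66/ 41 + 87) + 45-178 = -175454/ 1211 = -144.88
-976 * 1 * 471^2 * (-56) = 12124941696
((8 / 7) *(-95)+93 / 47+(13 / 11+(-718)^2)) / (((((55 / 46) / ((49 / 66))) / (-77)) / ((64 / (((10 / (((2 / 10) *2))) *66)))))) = -67270174655936 / 70376625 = -955859.63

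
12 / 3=4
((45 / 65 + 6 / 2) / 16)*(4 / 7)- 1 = -79 / 91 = -0.87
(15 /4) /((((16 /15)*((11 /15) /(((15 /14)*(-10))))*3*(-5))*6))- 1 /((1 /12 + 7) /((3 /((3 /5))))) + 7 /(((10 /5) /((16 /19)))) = 8952619 /3183488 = 2.81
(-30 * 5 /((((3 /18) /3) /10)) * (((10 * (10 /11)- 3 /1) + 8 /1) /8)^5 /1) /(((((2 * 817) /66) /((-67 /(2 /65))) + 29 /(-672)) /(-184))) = -70570801298689453125 /45686713424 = -1544667935.37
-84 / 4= -21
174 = 174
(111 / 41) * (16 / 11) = 1776 / 451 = 3.94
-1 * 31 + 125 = 94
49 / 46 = 1.07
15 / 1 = 15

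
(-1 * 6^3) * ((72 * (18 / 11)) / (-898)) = 139968 / 4939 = 28.34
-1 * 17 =-17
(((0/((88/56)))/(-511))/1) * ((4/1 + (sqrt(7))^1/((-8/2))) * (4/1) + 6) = 0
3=3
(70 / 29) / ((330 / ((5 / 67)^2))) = 175 / 4295973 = 0.00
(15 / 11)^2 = 1.86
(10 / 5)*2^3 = 16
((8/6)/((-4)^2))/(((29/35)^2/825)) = 336875/3364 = 100.14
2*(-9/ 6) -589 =-592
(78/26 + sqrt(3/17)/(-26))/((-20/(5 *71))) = -213/4 + 71 *sqrt(51)/1768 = -52.96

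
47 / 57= 0.82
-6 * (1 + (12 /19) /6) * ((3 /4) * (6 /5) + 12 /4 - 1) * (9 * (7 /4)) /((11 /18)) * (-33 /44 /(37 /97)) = 301449519 /309320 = 974.56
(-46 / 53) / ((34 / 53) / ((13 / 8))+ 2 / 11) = -1.51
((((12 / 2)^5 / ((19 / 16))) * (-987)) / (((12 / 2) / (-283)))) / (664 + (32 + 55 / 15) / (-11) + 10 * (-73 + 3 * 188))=191136008448 / 3492865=54721.84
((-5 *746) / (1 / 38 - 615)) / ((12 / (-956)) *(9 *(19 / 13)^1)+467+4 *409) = 110096545 / 38170387113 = 0.00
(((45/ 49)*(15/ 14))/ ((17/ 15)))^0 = 1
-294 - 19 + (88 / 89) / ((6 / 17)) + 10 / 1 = -80153 / 267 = -300.20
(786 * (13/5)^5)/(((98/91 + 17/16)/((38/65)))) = 177436469184/6953125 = 25518.95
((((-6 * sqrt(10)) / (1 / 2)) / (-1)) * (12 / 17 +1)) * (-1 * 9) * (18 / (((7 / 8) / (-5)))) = 2255040 * sqrt(10) / 119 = 59924.90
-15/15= -1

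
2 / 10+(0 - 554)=-2769 / 5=-553.80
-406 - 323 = -729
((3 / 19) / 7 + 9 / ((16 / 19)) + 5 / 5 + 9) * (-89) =-3922319 / 2128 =-1843.20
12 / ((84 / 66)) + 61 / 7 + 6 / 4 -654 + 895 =3649 / 14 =260.64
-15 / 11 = -1.36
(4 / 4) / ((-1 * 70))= -1 / 70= -0.01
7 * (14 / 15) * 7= 686 / 15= 45.73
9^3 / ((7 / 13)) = 9477 / 7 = 1353.86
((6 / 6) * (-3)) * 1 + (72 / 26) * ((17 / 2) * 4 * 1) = 1185 / 13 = 91.15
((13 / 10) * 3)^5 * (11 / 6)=330822063 / 200000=1654.11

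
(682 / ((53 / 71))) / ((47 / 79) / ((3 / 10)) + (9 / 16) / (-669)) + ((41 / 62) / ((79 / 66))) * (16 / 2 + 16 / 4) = 101720203238940 / 217572091453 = 467.52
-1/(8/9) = -9/8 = -1.12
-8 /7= -1.14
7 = 7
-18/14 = -1.29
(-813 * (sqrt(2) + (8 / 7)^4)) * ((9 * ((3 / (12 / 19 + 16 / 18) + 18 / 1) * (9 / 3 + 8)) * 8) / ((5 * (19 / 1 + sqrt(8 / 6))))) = -195168112533504 / 841970675 - 47648464974 * sqrt(2) / 350675 + 1671875964 * sqrt(6) / 350675 + 6848003948544 * sqrt(3) / 841970675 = -398191.99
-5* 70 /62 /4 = -175 /124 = -1.41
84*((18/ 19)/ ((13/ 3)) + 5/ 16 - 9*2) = -1449777/ 988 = -1467.39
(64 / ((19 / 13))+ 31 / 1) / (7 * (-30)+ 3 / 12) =-5684 / 15941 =-0.36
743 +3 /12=2973 /4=743.25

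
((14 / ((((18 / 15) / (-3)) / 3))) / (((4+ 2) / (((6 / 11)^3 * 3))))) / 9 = -1260 / 1331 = -0.95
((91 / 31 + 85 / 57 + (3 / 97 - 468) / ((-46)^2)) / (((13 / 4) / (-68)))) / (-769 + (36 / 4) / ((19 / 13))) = 51859238242 / 449585160999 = 0.12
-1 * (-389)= 389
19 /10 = 1.90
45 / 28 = 1.61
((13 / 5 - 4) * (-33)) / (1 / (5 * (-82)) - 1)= -6314 / 137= -46.09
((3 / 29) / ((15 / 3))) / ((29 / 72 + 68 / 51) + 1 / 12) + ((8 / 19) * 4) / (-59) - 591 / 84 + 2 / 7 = -6.77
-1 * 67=-67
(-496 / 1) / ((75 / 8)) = -52.91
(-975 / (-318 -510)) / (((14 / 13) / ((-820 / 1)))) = -896.61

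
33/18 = 1.83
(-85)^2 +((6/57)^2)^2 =941569241/130321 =7225.00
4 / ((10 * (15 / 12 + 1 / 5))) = 8 / 29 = 0.28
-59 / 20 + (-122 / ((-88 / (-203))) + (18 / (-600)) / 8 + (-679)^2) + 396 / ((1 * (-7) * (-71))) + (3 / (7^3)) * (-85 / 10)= 98743246137871 / 214306400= 460757.34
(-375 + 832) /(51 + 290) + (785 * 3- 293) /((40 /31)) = 1599.39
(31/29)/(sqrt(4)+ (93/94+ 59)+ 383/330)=240405/14202112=0.02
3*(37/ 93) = 37/ 31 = 1.19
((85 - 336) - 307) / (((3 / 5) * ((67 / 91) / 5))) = -423150 / 67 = -6315.67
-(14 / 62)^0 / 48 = -1 / 48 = -0.02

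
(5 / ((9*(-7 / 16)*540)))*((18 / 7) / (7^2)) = -8 / 64827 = -0.00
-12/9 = -4/3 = -1.33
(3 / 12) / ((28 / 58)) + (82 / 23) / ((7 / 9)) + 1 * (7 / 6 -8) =-1.73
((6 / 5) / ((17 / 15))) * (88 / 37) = 1584 / 629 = 2.52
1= 1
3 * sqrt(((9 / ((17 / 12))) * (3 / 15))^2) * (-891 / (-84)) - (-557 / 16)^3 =102919709807 / 2437120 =42230.05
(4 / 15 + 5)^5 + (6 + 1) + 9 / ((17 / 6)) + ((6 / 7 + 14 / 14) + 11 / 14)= 734656276087 / 180731250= 4064.91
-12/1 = -12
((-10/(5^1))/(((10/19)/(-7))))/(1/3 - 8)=-399/115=-3.47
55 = 55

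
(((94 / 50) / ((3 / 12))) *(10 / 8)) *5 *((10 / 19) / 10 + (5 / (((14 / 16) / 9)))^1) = 321809 / 133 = 2419.62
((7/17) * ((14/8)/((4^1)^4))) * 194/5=4753/43520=0.11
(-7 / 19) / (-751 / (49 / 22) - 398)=0.00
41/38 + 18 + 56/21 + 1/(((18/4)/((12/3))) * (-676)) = 1256777/57798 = 21.74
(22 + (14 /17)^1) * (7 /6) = 1358 /51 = 26.63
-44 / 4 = -11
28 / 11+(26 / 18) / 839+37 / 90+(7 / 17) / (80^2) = 8911577489 / 3012345600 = 2.96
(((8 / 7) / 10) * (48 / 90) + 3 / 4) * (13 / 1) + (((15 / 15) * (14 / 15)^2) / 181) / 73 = 877573309 / 83241900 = 10.54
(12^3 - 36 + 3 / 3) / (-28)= -1693 / 28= -60.46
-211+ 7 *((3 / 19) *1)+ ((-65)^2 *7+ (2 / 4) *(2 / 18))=10042885 / 342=29365.16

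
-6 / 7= -0.86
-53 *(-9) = 477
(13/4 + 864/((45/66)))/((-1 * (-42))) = 25409/840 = 30.25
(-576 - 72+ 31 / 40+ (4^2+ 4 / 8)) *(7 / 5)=-176603 / 200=-883.02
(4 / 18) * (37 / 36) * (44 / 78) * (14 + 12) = 814 / 243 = 3.35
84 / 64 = 21 / 16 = 1.31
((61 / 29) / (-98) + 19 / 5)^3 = 154793603403557 / 2869341461000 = 53.95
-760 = -760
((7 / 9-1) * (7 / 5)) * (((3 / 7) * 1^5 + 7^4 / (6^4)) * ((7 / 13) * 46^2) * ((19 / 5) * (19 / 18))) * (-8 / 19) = 1365.68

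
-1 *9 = -9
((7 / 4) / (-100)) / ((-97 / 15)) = 21 / 7760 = 0.00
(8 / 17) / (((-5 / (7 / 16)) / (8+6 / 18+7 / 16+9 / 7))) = -3379 / 8160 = -0.41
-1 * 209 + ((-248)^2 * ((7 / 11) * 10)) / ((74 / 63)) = 135531257 / 407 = 333000.63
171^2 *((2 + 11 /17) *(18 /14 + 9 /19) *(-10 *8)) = -1296453600 /119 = -10894568.07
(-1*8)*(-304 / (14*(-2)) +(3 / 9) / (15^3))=-6156056 / 70875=-86.86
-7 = -7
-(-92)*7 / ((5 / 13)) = 8372 / 5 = 1674.40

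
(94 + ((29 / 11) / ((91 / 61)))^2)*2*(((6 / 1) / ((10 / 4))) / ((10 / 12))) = 559.43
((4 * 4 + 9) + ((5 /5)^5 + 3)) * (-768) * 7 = -155904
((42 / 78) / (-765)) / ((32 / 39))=-0.00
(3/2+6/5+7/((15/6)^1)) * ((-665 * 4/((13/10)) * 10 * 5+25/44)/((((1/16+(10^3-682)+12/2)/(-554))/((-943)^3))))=-10874435953932483860/13481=-806649058225093.38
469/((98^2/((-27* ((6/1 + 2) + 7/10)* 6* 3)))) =-1416447/6860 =-206.48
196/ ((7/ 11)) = 308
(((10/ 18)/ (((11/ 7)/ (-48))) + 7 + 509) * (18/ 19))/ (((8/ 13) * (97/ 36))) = 5780268/ 20273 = 285.12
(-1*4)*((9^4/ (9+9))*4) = -5832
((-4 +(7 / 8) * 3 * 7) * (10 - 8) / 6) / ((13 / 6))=115 / 52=2.21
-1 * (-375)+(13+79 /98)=38103 /98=388.81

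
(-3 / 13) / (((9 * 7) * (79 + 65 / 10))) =-2 / 46683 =-0.00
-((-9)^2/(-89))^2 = -6561/7921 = -0.83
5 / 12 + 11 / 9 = 59 / 36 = 1.64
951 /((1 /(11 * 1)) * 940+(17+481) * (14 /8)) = 20922 /21053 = 0.99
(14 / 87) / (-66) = -7 / 2871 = -0.00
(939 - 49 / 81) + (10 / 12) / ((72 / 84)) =304355 / 324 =939.37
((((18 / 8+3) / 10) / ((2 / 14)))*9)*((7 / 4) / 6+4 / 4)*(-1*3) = -128.17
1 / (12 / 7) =7 / 12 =0.58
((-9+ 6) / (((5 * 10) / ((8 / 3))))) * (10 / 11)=-8 / 55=-0.15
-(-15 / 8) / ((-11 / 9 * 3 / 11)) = -45 / 8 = -5.62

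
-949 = -949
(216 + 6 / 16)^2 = 2996361 / 64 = 46818.14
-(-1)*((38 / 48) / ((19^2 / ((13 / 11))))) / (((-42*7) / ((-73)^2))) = -0.05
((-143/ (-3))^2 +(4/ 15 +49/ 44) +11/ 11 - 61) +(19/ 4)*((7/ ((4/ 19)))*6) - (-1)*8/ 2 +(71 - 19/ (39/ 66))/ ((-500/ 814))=798422593/ 257400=3101.87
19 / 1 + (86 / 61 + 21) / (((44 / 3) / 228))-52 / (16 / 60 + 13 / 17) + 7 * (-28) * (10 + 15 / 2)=-549368772 / 176473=-3113.05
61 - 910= -849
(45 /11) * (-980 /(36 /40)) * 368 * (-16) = 288512000 /11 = 26228363.64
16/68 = 4/17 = 0.24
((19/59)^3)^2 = 47045881/42180533641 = 0.00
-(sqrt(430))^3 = -430 * sqrt(430) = -8916.67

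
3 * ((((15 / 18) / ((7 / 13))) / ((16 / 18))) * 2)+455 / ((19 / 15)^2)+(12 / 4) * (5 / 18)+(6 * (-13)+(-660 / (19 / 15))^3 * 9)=-1467091838101531 / 1152312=-1273172403.05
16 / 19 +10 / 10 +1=54 / 19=2.84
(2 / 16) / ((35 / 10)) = 1 / 28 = 0.04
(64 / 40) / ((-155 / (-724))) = 5792 / 775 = 7.47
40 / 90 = 4 / 9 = 0.44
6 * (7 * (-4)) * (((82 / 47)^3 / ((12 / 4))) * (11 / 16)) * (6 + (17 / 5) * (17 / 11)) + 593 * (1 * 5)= 344637203 / 519115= 663.89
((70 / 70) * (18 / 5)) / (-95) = -18 / 475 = -0.04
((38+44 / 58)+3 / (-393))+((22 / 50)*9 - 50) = -692274 / 94975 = -7.29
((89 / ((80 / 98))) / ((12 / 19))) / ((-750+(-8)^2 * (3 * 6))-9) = 82859 / 188640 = 0.44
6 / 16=3 / 8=0.38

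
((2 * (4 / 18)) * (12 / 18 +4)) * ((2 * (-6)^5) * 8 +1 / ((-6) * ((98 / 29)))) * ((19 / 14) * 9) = -1389976103 / 441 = -3151873.25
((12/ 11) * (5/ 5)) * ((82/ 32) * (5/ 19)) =615/ 836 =0.74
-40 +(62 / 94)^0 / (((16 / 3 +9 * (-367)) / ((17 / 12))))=-1582897 / 39572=-40.00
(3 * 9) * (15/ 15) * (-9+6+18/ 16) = -405/ 8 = -50.62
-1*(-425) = 425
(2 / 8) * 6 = 3 / 2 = 1.50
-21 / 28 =-3 / 4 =-0.75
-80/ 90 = -8/ 9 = -0.89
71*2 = 142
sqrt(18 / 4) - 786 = -786 + 3 * sqrt(2) / 2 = -783.88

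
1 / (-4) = -1 / 4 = -0.25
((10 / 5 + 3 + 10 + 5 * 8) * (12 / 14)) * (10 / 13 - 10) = -39600 / 91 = -435.16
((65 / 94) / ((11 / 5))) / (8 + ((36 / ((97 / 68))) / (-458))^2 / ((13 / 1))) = 2084688384025 / 53061679306768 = 0.04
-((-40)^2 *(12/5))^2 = -14745600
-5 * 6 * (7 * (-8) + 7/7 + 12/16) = 3255/2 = 1627.50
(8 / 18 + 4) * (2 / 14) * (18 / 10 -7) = -208 / 63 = -3.30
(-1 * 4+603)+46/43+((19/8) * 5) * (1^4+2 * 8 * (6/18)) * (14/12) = 4258937/6192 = 687.81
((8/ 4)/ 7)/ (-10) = -1/ 35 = -0.03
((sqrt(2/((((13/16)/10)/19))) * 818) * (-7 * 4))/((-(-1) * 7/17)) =-444992 * sqrt(1235)/13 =-1202935.47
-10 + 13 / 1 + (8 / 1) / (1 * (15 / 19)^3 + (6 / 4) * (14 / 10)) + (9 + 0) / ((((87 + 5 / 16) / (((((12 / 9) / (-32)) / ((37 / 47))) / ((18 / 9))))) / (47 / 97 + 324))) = 4636380372196 / 891404355237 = 5.20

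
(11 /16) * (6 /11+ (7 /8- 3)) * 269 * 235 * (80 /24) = -43934425 /192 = -228825.13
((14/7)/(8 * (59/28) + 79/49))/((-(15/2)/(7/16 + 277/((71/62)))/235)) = -633972143/771060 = -822.21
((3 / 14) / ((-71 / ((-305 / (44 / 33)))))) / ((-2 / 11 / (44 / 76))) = -332145 / 151088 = -2.20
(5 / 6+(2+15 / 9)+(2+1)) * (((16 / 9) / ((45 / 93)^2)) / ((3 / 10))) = 15376 / 81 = 189.83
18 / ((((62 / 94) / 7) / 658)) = 3896676 / 31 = 125699.23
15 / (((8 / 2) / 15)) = 225 / 4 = 56.25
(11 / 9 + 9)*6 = 184 / 3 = 61.33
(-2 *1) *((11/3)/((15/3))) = -22/15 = -1.47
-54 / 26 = -27 / 13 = -2.08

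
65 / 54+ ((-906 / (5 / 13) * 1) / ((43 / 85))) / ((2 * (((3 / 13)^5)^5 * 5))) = -470958917212241077778040192578281 / 121444700686830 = -3877970092961939704.48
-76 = -76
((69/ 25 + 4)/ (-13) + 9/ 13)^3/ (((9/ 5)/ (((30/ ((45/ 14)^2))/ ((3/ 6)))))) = 137682944/ 8341734375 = 0.02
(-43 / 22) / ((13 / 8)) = -172 / 143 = -1.20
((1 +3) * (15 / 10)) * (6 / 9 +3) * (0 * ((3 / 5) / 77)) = 0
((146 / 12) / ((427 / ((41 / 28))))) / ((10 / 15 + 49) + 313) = 2993 / 26016256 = 0.00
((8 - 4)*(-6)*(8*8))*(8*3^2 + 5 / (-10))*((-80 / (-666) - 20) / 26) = 9320960 / 111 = 83972.61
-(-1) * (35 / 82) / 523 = 35 / 42886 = 0.00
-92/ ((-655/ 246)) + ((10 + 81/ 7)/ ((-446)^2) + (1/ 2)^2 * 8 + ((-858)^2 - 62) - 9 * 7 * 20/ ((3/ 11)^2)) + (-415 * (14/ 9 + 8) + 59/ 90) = 130462889642483/ 182405972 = 715233.65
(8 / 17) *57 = 456 / 17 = 26.82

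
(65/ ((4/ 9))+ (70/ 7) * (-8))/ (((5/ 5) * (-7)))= -265/ 28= -9.46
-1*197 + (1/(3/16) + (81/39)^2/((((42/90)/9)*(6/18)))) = 205510/3549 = 57.91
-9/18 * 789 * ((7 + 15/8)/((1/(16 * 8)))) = -448152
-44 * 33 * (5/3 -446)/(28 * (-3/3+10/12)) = -967758/7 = -138251.14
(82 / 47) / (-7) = -82 / 329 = -0.25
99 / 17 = 5.82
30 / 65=6 / 13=0.46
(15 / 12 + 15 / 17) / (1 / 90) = 6525 / 34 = 191.91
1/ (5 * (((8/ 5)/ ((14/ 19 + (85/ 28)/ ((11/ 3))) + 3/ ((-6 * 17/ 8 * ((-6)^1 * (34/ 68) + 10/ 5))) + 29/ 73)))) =15957657/ 58098656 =0.27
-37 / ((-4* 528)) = 37 / 2112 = 0.02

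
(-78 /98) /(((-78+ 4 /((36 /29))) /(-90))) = -31590 /32977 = -0.96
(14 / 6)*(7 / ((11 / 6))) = 98 / 11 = 8.91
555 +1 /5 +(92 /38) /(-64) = 1687693 /3040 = 555.16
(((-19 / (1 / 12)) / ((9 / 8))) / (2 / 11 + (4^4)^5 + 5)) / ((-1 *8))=836 / 36283883716779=0.00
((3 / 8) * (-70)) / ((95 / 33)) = -693 / 76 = -9.12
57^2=3249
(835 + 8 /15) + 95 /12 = 16869 /20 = 843.45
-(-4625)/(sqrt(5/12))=1850*sqrt(15)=7165.02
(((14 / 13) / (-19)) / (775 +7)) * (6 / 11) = -0.00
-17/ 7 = -2.43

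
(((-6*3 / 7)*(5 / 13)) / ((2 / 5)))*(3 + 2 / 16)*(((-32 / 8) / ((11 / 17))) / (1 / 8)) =382.12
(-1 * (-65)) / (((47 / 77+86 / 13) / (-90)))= -1951950 / 2411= -809.60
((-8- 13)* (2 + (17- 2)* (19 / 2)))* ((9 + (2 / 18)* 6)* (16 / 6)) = -234668 / 3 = -78222.67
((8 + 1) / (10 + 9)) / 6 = 3 / 38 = 0.08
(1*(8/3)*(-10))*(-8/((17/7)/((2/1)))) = 175.69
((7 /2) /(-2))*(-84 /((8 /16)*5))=294 /5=58.80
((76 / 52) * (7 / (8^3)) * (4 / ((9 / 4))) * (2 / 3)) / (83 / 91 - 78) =-931 / 3030480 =-0.00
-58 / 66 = -29 / 33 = -0.88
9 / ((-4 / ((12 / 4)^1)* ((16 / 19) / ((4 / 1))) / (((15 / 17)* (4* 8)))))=-15390 / 17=-905.29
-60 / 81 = -20 / 27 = -0.74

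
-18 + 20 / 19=-322 / 19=-16.95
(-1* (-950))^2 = 902500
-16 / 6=-8 / 3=-2.67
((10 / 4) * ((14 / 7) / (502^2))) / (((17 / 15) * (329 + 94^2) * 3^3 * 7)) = 5 / 494719888572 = 0.00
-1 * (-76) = 76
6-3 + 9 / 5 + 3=39 / 5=7.80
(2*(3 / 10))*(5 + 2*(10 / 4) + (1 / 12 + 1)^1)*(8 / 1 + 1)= 1197 / 20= 59.85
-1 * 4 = -4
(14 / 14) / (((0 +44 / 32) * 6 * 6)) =2 / 99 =0.02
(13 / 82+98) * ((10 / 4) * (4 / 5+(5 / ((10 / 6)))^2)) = 394401 / 164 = 2404.88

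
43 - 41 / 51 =2152 / 51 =42.20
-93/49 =-1.90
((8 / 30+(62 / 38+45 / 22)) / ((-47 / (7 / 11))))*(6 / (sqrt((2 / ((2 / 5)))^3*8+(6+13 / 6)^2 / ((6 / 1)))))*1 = -1038534*sqrt(1310406) / 117994416265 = -0.01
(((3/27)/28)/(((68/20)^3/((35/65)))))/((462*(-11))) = -125/11684961288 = -0.00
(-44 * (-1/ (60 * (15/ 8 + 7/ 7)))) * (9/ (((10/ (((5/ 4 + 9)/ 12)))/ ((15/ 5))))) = 1353/ 2300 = 0.59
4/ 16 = 1/ 4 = 0.25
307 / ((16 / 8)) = 307 / 2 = 153.50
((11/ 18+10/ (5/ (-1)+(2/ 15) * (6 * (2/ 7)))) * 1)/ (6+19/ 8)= -17852/ 100701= -0.18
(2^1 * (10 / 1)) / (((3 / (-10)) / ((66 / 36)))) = -1100 / 9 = -122.22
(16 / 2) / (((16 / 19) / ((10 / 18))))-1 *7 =-31 / 18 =-1.72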